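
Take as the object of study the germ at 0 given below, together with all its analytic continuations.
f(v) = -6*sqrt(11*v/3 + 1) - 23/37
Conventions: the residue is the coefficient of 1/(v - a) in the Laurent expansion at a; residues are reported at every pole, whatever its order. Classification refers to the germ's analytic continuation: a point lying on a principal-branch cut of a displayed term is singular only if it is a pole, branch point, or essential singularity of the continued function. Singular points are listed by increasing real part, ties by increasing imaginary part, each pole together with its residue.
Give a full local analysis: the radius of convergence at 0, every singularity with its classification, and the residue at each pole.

Branch term (-6)*sqrt(1 - v/(-3/11)): its argument vanishes at v = -3/11, a square-root branch point, modulus 3/11.
The radius of convergence is the smallest modulus among the singular points: 3/11.

Radius of convergence at 0: 3/11.
At -3/11: an algebraic (square-root) branch point.


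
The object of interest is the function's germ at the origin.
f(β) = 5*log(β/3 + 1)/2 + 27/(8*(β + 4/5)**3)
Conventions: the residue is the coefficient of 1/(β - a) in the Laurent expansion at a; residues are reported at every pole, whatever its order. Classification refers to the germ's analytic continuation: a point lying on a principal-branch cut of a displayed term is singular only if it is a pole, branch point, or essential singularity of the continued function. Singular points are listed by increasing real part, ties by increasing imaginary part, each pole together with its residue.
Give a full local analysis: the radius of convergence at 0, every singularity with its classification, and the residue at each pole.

Denominator factor (β + 4/5)^3: pole of order 3 at -4/5, modulus 4/5.
Branch term (5/2)*log(1 - β/(-3)): its argument vanishes at β = -3, a logarithmic branch point, modulus 3.
The radius of convergence is the smallest modulus among the singular points: 4/5.
The branch term is analytic at -4/5 and contributes nothing to the residue; only the rational part matters.
At the order-3 pole -4/5 set g(β) = (β - (-4/5))^3*(rational part) = 27/8.
Order-3 pole: residue = g''(a)/2; g''(-4/5) = 0, so the residue is 0.
List the singular points by increasing real part (a conjugate pair: the negative imaginary part first).

Radius of convergence at 0: 4/5.
At -3: a logarithmic branch point.
At -4/5: a pole of order 3; residue 0.


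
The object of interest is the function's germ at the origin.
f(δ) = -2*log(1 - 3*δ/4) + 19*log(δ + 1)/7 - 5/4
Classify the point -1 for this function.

The point is a logarithmic branch point.

The term (19/7)*log(1 - δ/(-1)) has argument 1 - -1/(-1) = 0 at -1: a logarithmic (infinitely-sheeted) branch point; the remaining terms are analytic or single-valued there.


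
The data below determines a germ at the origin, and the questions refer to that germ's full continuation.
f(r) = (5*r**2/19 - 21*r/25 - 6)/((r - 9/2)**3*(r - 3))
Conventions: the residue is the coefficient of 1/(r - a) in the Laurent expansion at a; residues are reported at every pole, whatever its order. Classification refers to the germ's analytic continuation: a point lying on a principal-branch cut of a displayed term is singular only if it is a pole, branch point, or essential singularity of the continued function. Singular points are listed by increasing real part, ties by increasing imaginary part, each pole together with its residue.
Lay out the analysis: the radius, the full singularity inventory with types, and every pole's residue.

Radius of convergence at 0: 3.
At 3: a pole of order 1; residue 7792/4275.
At 9/2: a pole of order 3; residue -7792/4275.

Denominator factor (r - 3): pole of order 1 at 3, modulus 3.
Denominator factor (r - 9/2)^3: pole of order 3 at 9/2, modulus 9/2.
The radius of convergence is the smallest modulus among the singular points: 3.
At the order-1 pole 3 set g(r) = (r - (3))*f(r) = (5*r**2/19 - 21*r/25 - 6)/(r - 9/2)**3.
Simple pole: residue = g(a) at a = 3, which is 7792/4275.
At the order-3 pole 9/2 set g(r) = (r - (9/2))^3*f(r) = (5*r**2/19 - 21*r/25 - 6)/(r - 3).
Order-3 pole: residue = g''(a)/2; g''(9/2) = -15584/4275, so the residue is -7792/4275.
List the singular points by increasing real part (a conjugate pair: the negative imaginary part first).


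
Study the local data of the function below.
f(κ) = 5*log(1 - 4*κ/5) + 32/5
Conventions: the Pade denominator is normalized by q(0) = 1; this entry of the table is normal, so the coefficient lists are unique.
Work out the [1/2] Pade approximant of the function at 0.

The Pade approximant has numerator coefficients [32/5, -21196/3075]; denominator coefficients [1, -278/615, -4/123].

Taylor coefficients needed (expand at 0): a_0 = 32/5, a_1 = -4, a_2 = -8/5, a_3 = -64/75.
Write the denominator as Q(κ) = 1 + q1*κ + q2*κ^2. Requiring Q*f - P = O(κ^4) with deg P <= 1 kills the coefficients of κ^2..κ^3 in Q*f:
  κ^2: a_2 + q1*a_1 + q2*a_0 = 0, i.e. -8/5 + (-4)*q1 + (32/5)*q2 = 0.
  κ^3: a_3 + q1*a_2 + q2*a_1 = 0, i.e. -64/75 + (-8/5)*q1 + (-4)*q2 = 0.
Solving this linear system: q1 = -278/615, q2 = -4/123.
The numerator is Q*f truncated at degree 1: P0 = a_0 = 32/5; P1 = a_1 + q1*a_0 = -21196/3075.


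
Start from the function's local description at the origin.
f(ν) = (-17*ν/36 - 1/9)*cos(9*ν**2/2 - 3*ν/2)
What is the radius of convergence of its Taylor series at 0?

The factor cos(9*ν**2/2 - 3*ν/2) is entire and contributes no finite singular point.
The polynomial part has no poles.
No finite singular points: the Taylor series at 0 converges everywhere.

The radius of convergence is infinite.


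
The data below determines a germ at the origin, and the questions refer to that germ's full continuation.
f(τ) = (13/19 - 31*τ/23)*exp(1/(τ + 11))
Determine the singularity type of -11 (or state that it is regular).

The point is an essential singularity.

The exponent 1/(τ - (-11)) has a pole at -11, so exp(1/(τ - (-11))) takes every nonzero value near it: an essential singularity (not a pole of any order).


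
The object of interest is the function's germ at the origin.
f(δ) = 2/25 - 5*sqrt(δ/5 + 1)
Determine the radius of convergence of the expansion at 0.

Branch term (-5)*sqrt(1 - δ/(-5)): its argument vanishes at δ = -5, a square-root branch point, modulus 5.
The radius of convergence is the smallest modulus among the singular points: 5.

The radius of convergence is 5.


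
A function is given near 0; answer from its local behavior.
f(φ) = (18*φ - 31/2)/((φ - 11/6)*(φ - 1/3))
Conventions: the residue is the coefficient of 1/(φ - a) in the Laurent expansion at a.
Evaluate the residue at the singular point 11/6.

At the order-1 pole 11/6 set g(φ) = (φ - (11/6))*f(φ) = (18*φ - 31/2)/(φ - 1/3).
Simple pole: residue = g(a) at a = 11/6, which is 35/3.

The residue is 35/3.


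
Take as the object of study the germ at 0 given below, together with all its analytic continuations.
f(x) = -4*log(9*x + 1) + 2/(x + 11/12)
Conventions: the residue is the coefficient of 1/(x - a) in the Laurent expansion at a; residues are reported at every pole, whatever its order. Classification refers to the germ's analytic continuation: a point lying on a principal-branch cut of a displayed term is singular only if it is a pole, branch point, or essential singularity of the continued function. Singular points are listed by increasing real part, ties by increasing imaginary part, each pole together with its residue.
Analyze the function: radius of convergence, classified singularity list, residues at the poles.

Radius of convergence at 0: 1/9.
At -11/12: a pole of order 1; residue 2.
At -1/9: a logarithmic branch point.

Denominator factor (x + 11/12): pole of order 1 at -11/12, modulus 11/12.
Branch term (-4)*log(1 - x/(-1/9)): its argument vanishes at x = -1/9, a logarithmic branch point, modulus 1/9.
The radius of convergence is the smallest modulus among the singular points: 1/9.
The branch term is analytic at -11/12 and contributes nothing to the residue; only the rational part matters.
At the order-1 pole -11/12 set g(x) = (x - (-11/12))*(rational part) = 2.
Simple pole: residue = g(a) at a = -11/12, which is 2.
List the singular points by increasing real part (a conjugate pair: the negative imaginary part first).


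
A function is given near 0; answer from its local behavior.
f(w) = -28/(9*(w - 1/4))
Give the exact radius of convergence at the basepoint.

The radius of convergence is 1/4.

Denominator factor (w - 1/4): pole of order 1 at 1/4, modulus 1/4.
The radius of convergence is the smallest modulus among the singular points: 1/4.


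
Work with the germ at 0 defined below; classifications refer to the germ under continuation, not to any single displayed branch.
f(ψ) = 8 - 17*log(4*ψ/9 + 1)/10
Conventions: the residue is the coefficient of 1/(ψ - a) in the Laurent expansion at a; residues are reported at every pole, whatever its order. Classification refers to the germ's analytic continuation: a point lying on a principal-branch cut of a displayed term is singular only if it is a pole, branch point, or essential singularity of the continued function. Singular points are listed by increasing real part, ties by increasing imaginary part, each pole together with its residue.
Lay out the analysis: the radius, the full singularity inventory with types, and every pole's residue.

Branch term (-17/10)*log(1 - ψ/(-9/4)): its argument vanishes at ψ = -9/4, a logarithmic branch point, modulus 9/4.
The radius of convergence is the smallest modulus among the singular points: 9/4.

Radius of convergence at 0: 9/4.
At -9/4: a logarithmic branch point.


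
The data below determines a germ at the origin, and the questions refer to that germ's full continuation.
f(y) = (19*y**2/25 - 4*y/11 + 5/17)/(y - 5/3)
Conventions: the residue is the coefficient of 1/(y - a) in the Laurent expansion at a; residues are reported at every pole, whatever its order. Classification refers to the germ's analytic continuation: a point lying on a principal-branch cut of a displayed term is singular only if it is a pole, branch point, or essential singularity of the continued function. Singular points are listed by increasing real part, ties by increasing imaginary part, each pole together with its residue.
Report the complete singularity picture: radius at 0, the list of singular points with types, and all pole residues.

Radius of convergence at 0: 5/3.
At 5/3: a pole of order 1; residue 3028/1683.

Denominator factor (y - 5/3): pole of order 1 at 5/3, modulus 5/3.
The radius of convergence is the smallest modulus among the singular points: 5/3.
At the order-1 pole 5/3 set g(y) = (y - (5/3))*f(y) = 19*y**2/25 - 4*y/11 + 5/17.
Simple pole: residue = g(a) at a = 5/3, which is 3028/1683.


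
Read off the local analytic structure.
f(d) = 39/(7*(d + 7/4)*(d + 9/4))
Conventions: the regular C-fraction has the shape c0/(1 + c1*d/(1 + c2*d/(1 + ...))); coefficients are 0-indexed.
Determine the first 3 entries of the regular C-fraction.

The regular C-fraction coefficients are [208/147, 64/63, -1/4].

Taylor coefficients (expand at 0): a_0 = 208/147, a_1 = -13312/9261, a_2 = 642304/583443.
c0 = a_0 = 208/147. Peel one level at a time: if S = 1 + c*d/S' with S'(0) = 1, then c is the d-coefficient of S and S' = c*d/(S - 1).
S_1 = c0/f = 1 + (64/63)*d + (16/63)*d^2 + ...; c1 = 64/63.
S_2 = c1*d/(S_1 - 1) = 1 + (-1/4)*d + ...; c2 = -1/4.


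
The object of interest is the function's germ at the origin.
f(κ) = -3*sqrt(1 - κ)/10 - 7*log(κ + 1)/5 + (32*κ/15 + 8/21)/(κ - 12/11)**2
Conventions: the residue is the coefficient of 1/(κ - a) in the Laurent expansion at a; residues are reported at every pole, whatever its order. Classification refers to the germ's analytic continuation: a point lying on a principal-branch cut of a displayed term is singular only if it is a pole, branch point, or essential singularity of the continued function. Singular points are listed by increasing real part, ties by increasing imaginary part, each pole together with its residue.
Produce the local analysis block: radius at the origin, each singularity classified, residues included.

Denominator factor (κ - 12/11)^2: pole of order 2 at 12/11, modulus 12/11.
Branch term (-7/5)*log(1 - κ/(-1)): its argument vanishes at κ = -1, a logarithmic branch point, modulus 1.
Branch term (-3/10)*sqrt(1 - κ/(1)): its argument vanishes at κ = 1, a square-root branch point, modulus 1.
The radius of convergence is the smallest modulus among the singular points: 1.
The branch terms are analytic at 12/11 and contribute nothing to the residue; only the rational part matters.
At the order-2 pole 12/11 set g(κ) = (κ - (12/11))^2*(rational part) = 32*κ/15 + 8/21.
Order-2 pole: residue = g'(a); g'(12/11) = 32/15, so the residue is 32/15.
List the singular points by increasing real part (a conjugate pair: the negative imaginary part first).

Radius of convergence at 0: 1.
At -1: a logarithmic branch point.
At 1: an algebraic (square-root) branch point.
At 12/11: a pole of order 2; residue 32/15.


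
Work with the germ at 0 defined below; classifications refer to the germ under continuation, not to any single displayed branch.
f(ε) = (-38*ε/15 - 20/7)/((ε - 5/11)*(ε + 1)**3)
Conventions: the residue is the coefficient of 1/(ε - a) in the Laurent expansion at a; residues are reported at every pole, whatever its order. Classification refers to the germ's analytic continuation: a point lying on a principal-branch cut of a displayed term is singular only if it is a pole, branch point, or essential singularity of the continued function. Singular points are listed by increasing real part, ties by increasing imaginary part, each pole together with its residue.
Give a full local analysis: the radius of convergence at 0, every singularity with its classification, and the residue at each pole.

Denominator factor (ε + 1)^3: pole of order 3 at -1, modulus 1.
Denominator factor (ε - 5/11): pole of order 1 at 5/11, modulus 5/11.
The radius of convergence is the smallest modulus among the singular points: 5/11.
At the order-3 pole -1 set g(ε) = (ε - (-1))^3*f(ε) = (-38*ε/15 - 20/7)/(ε - 5/11).
Order-3 pole: residue = g''(a)/2; g''(-1) = 56023/21504, so the residue is 56023/43008.
At the order-1 pole 5/11 set g(ε) = (ε - (5/11))*f(ε) = (-38*ε/15 - 20/7)/(ε + 1)**3.
Simple pole: residue = g(a) at a = 5/11, which is -56023/43008.
List the singular points by increasing real part (a conjugate pair: the negative imaginary part first).

Radius of convergence at 0: 5/11.
At -1: a pole of order 3; residue 56023/43008.
At 5/11: a pole of order 1; residue -56023/43008.


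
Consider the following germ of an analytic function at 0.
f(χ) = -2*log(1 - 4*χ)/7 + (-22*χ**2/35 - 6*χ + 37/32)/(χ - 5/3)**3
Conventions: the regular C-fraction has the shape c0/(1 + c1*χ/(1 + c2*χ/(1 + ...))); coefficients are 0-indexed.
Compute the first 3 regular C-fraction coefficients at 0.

Taylor coefficients (expand at 0): a_0 = -999/4000, a_1 = 278503/140000, a_2 = 1475189/350000.
c0 = a_0 = -999/4000. Peel one level at a time: if S = 1 + c*χ/S' with S'(0) = 1, then c is the χ-coefficient of S and S' = c*χ/(S - 1).
S_1 = c0/f = 1 + (278503/34965)*χ + (98195914363/1222551225)*χ^2 + ...; c1 = 278503/34965.
S_2 = c1*χ/(S_1 - 1) = 1 + (-98195914363/9737857395)*χ + ...; c2 = -98195914363/9737857395.

The regular C-fraction coefficients are [-999/4000, 278503/34965, -98195914363/9737857395].


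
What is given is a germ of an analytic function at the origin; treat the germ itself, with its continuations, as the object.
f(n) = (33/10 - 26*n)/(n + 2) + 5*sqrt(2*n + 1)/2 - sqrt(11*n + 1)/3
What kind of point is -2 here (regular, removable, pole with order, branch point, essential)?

The denominator factor n + 2 vanishes at -2 and appears to the power 1; the numerator there equals 553/10, nonzero, and no other factor vanishes.
The branch terms are analytic at this point.
Hence a pole whose order is the multiplicity, 1.

The point is a pole of order 1.


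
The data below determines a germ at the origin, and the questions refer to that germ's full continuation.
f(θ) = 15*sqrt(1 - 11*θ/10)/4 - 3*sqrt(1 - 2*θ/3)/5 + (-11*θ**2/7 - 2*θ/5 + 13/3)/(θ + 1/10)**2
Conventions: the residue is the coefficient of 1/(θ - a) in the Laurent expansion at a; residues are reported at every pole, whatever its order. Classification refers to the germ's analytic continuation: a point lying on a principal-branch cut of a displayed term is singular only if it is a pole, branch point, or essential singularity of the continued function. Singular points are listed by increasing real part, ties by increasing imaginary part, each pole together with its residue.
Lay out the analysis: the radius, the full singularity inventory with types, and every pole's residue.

Radius of convergence at 0: 1/10.
At -1/10: a pole of order 2; residue -3/35.
At 10/11: an algebraic (square-root) branch point.
At 3/2: an algebraic (square-root) branch point.

Denominator factor (θ + 1/10)^2: pole of order 2 at -1/10, modulus 1/10.
Branch term (15/4)*sqrt(1 - θ/(10/11)): its argument vanishes at θ = 10/11, a square-root branch point, modulus 10/11.
Branch term (-3/5)*sqrt(1 - θ/(3/2)): its argument vanishes at θ = 3/2, a square-root branch point, modulus 3/2.
The radius of convergence is the smallest modulus among the singular points: 1/10.
The branch terms are analytic at -1/10 and contribute nothing to the residue; only the rational part matters.
At the order-2 pole -1/10 set g(θ) = (θ - (-1/10))^2*(rational part) = -11*θ**2/7 - 2*θ/5 + 13/3.
Order-2 pole: residue = g'(a); g'(-1/10) = -3/35, so the residue is -3/35.
List the singular points by increasing real part (a conjugate pair: the negative imaginary part first).


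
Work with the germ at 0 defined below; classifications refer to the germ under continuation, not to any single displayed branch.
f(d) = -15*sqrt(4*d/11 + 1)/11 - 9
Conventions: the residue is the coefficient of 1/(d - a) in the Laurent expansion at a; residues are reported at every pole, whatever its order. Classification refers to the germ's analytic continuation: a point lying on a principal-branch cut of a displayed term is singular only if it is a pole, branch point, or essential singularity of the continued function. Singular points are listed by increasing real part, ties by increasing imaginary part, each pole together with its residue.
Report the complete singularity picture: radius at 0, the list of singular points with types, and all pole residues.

Radius of convergence at 0: 11/4.
At -11/4: an algebraic (square-root) branch point.

Branch term (-15/11)*sqrt(1 - d/(-11/4)): its argument vanishes at d = -11/4, a square-root branch point, modulus 11/4.
The radius of convergence is the smallest modulus among the singular points: 11/4.


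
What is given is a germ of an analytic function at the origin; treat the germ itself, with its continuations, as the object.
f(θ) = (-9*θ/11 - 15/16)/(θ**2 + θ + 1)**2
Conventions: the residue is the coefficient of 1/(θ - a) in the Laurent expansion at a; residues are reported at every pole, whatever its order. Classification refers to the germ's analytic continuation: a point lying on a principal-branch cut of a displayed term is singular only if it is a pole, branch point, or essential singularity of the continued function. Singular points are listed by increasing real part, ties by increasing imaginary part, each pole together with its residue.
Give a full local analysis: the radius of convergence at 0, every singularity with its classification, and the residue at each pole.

Radius of convergence at 0: 1.
At (-1/2) - ((1/2)*sqrt(3))*i: a pole of order 2; residue -((31/264)*sqrt(3))*i.
At (-1/2) + ((1/2)*sqrt(3))*i: a pole of order 2; residue ((31/264)*sqrt(3))*i.


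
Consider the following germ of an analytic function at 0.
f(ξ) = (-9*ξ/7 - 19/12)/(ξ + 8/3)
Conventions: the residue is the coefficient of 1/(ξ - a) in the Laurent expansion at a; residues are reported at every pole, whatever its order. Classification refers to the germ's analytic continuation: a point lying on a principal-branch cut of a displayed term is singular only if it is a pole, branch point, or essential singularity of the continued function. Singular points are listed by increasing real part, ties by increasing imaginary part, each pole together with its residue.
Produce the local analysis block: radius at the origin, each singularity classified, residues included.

Radius of convergence at 0: 8/3.
At -8/3: a pole of order 1; residue 155/84.

Denominator factor (ξ + 8/3): pole of order 1 at -8/3, modulus 8/3.
The radius of convergence is the smallest modulus among the singular points: 8/3.
At the order-1 pole -8/3 set g(ξ) = (ξ - (-8/3))*f(ξ) = -9*ξ/7 - 19/12.
Simple pole: residue = g(a) at a = -8/3, which is 155/84.


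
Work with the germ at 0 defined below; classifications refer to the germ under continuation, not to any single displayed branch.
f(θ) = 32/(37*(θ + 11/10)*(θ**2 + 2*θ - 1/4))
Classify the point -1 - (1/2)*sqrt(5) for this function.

The point is a pole of order 1.

The denominator factor θ**2 + 2*θ - 1/4 vanishes at -1 - (1/2)*sqrt(5) and appears to the power 1; the numerator there equals 32/37, nonzero, and no other factor vanishes.
Hence a pole whose order is the multiplicity, 1.


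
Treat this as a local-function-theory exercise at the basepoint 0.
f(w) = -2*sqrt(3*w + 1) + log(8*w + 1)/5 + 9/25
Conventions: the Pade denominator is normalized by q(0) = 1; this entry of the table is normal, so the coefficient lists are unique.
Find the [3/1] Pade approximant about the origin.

Taylor coefficients needed (expand at 0): a_0 = -41/25, a_1 = -7/5, a_2 = -83/20, a_3 = 3691/120, a_4 = -63511/320.
Write the denominator as Q(w) = 1 + q1*w. Requiring Q*f - P = O(w^5) with deg P <= 3 kills the coefficients of w^4..w^4 in Q*f:
  w^4: a_4 + q1*a_3 = 0, i.e. -63511/320 + (3691/120)*q1 = 0.
Solving this linear system: q1 = 190533/29528.
The numerator is Q*f truncated at degree 3: P0 = a_0 = -41/25; P1 = a_1 + q1*a_0 = -8845333/738200; P2 = a_2 + q1*a_1 = -1946437/147640; P3 = a_3 + q1*a_2 = 7051207/1771680.

The Pade approximant has numerator coefficients [-41/25, -8845333/738200, -1946437/147640, 7051207/1771680]; denominator coefficients [1, 190533/29528].


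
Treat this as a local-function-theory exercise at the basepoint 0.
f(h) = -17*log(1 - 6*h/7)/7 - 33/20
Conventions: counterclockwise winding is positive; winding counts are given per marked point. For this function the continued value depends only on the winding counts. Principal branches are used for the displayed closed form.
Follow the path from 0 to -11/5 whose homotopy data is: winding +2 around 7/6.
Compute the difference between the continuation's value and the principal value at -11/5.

Continued minus principal equals -(68/7)*pi*i.

The rational part is single-valued and drops out of the difference; each branch term changes only by its own monodromy.
(-17/7)*log(1 - h/(7/6)): each positive loop around 7/6 adds 2*pi*i to the log, so winding +2 contributes (-17/7)*(2)*2*pi*i = -(68/7)*pi*i.
Summing the contributions at h = -11/5 gives -(68/7)*pi*i.


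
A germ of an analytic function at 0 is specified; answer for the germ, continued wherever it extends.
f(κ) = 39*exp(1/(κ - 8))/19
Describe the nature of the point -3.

There is no denominator, hence no pole anywhere.
The essential point of exp(1/(κ - (8))) is 8, not -3.
So the germ continues analytically to -3.

The point is a regular point.


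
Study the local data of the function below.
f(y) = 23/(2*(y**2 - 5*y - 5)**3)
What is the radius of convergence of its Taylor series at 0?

The radius of convergence is -5/2 + (3/2)*sqrt(5).

Denominator factor (y**2 - 5*y - 5)^3: discriminant 45, real irrational roots 5/2 + (3/2)*sqrt(5) and 5/2 - (3/2)*sqrt(5); poles of order 3, moduli 5/2 + (3/2)*sqrt(5) and -5/2 + (3/2)*sqrt(5).
The radius of convergence is the smallest modulus among the singular points: -5/2 + (3/2)*sqrt(5).


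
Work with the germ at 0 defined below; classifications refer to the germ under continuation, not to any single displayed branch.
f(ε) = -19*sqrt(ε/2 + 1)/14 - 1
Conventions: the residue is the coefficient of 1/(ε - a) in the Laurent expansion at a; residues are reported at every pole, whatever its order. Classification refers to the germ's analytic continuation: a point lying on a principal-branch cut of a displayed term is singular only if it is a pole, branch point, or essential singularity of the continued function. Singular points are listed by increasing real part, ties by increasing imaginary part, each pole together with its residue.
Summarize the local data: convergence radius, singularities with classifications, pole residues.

Radius of convergence at 0: 2.
At -2: an algebraic (square-root) branch point.

Branch term (-19/14)*sqrt(1 - ε/(-2)): its argument vanishes at ε = -2, a square-root branch point, modulus 2.
The radius of convergence is the smallest modulus among the singular points: 2.


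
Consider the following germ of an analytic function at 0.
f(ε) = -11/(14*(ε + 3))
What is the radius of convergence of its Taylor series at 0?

Denominator factor (ε + 3): pole of order 1 at -3, modulus 3.
The radius of convergence is the smallest modulus among the singular points: 3.

The radius of convergence is 3.


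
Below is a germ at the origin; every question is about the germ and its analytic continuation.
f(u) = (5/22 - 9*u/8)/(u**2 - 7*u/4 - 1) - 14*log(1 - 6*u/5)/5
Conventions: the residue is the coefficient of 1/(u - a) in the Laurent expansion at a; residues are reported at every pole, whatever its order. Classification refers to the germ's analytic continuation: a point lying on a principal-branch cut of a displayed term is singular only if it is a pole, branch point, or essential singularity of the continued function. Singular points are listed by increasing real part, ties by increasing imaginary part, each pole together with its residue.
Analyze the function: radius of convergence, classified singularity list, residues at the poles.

Denominator factor (u**2 - 7*u/4 - 1): discriminant 113/16, real irrational roots 7/8 + (1/8)*sqrt(113) and 7/8 - (1/8)*sqrt(113); poles of order 1, moduli 7/8 + (1/8)*sqrt(113) and -7/8 + (1/8)*sqrt(113).
Branch term (-14/5)*log(1 - u/(5/6)): its argument vanishes at u = 5/6, a logarithmic branch point, modulus 5/6.
The radius of convergence is the smallest modulus among the singular points: -7/8 + (1/8)*sqrt(113).
The branch term is analytic at 7/8 - (1/8)*sqrt(113) and contributes nothing to the residue; only the rational part matters.
The factor u**2 - 7*u/4 - 1 splits as (u - a)(u - a') with a = 7/8 - (1/8)*sqrt(113), a' = 7/8 + (1/8)*sqrt(113). At the order-1 pole a set g(u) = (u - a)*(rational part) = [5/22 - 9*u/8] / (u - a').
Simple pole: residue = g(a) at a = 7/8 - (1/8)*sqrt(113), which is -9/16 + (533/19888)*sqrt(113).
The branch term is analytic at 7/8 + (1/8)*sqrt(113) and contributes nothing to the residue; only the rational part matters.
The factor u**2 - 7*u/4 - 1 splits as (u - a)(u - a') with a = 7/8 + (1/8)*sqrt(113), a' = 7/8 - (1/8)*sqrt(113). At the order-1 pole a set g(u) = (u - a)*(rational part) = [5/22 - 9*u/8] / (u - a').
Simple pole: residue = g(a) at a = 7/8 + (1/8)*sqrt(113), which is -9/16 - (533/19888)*sqrt(113).
List the singular points by increasing real part (a conjugate pair: the negative imaginary part first).

Radius of convergence at 0: -7/8 + (1/8)*sqrt(113).
At 7/8 - (1/8)*sqrt(113): a pole of order 1; residue -9/16 + (533/19888)*sqrt(113).
At 5/6: a logarithmic branch point.
At 7/8 + (1/8)*sqrt(113): a pole of order 1; residue -9/16 - (533/19888)*sqrt(113).


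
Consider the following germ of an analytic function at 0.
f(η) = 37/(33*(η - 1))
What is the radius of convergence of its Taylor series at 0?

The radius of convergence is 1.

Denominator factor (η - 1): pole of order 1 at 1, modulus 1.
The radius of convergence is the smallest modulus among the singular points: 1.


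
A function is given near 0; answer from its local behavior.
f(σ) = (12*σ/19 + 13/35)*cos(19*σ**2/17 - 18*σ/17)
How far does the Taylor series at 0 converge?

The factor cos(19*σ**2/17 - 18*σ/17) is entire and contributes no finite singular point.
The polynomial part has no poles.
No finite singular points: the Taylor series at 0 converges everywhere.

The radius of convergence is infinite.


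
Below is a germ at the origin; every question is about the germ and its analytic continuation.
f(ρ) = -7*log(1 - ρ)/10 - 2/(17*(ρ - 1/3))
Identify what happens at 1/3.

The point is a pole of order 1.

The denominator factor ρ - 1/3 vanishes at 1/3 and appears to the power 1; the numerator there equals -2/17, nonzero, and no other factor vanishes.
The branch terms are analytic at this point.
Hence a pole whose order is the multiplicity, 1.


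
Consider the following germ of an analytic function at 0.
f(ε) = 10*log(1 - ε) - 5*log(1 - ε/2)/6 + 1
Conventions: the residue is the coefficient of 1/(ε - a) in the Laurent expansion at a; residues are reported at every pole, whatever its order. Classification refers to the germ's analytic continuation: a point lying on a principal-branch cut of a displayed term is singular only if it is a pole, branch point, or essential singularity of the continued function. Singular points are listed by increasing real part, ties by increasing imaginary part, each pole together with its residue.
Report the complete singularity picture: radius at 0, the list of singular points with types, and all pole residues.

Radius of convergence at 0: 1.
At 1: a logarithmic branch point.
At 2: a logarithmic branch point.

Branch term (-5/6)*log(1 - ε/(2)): its argument vanishes at ε = 2, a logarithmic branch point, modulus 2.
Branch term (10)*log(1 - ε/(1)): its argument vanishes at ε = 1, a logarithmic branch point, modulus 1.
The radius of convergence is the smallest modulus among the singular points: 1.
List the singular points by increasing real part (a conjugate pair: the negative imaginary part first).


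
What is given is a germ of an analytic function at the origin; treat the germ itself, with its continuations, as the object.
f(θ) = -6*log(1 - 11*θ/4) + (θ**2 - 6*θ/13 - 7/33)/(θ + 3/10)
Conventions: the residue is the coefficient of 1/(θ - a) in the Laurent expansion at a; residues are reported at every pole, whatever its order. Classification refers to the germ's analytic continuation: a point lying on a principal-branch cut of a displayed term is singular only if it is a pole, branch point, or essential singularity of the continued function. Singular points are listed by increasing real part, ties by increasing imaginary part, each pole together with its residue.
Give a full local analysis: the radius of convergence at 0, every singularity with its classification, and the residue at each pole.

Denominator factor (θ + 3/10): pole of order 1 at -3/10, modulus 3/10.
Branch term (-6)*log(1 - θ/(4/11)): its argument vanishes at θ = 4/11, a logarithmic branch point, modulus 4/11.
The radius of convergence is the smallest modulus among the singular points: 3/10.
The branch term is analytic at -3/10 and contributes nothing to the residue; only the rational part matters.
At the order-1 pole -3/10 set g(θ) = (θ - (-3/10))*(rational part) = θ**2 - 6*θ/13 - 7/33.
Simple pole: residue = g(a) at a = -3/10, which is 701/42900.
List the singular points by increasing real part (a conjugate pair: the negative imaginary part first).

Radius of convergence at 0: 3/10.
At -3/10: a pole of order 1; residue 701/42900.
At 4/11: a logarithmic branch point.


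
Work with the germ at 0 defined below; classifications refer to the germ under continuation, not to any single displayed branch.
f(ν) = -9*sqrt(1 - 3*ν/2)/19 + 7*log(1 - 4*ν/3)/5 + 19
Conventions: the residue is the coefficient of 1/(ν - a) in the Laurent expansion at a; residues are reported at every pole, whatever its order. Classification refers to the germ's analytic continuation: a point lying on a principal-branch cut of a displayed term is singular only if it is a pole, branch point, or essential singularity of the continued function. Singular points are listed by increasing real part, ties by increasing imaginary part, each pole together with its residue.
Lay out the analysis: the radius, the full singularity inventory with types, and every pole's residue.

Radius of convergence at 0: 2/3.
At 2/3: an algebraic (square-root) branch point.
At 3/4: a logarithmic branch point.

Branch term (-9/19)*sqrt(1 - ν/(2/3)): its argument vanishes at ν = 2/3, a square-root branch point, modulus 2/3.
Branch term (7/5)*log(1 - ν/(3/4)): its argument vanishes at ν = 3/4, a logarithmic branch point, modulus 3/4.
The radius of convergence is the smallest modulus among the singular points: 2/3.
List the singular points by increasing real part (a conjugate pair: the negative imaginary part first).


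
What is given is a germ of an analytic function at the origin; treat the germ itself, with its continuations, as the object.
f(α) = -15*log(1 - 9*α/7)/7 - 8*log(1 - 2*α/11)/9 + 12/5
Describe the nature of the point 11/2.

The term (-8/9)*log(1 - α/(11/2)) has argument 1 - 11/2/(11/2) = 0 at 11/2: a logarithmic (infinitely-sheeted) branch point; the remaining terms are analytic or single-valued there.

The point is a logarithmic branch point.


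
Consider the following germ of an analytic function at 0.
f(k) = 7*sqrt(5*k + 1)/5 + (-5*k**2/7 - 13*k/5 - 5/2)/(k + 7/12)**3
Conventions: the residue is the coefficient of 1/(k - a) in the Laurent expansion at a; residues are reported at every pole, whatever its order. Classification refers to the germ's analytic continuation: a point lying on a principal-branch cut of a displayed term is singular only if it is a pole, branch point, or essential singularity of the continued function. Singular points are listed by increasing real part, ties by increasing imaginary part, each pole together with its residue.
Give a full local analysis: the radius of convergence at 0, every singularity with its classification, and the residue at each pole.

Radius of convergence at 0: 1/5.
At -7/12: a pole of order 3; residue -5/7.
At -1/5: an algebraic (square-root) branch point.

Denominator factor (k + 7/12)^3: pole of order 3 at -7/12, modulus 7/12.
Branch term (7/5)*sqrt(1 - k/(-1/5)): its argument vanishes at k = -1/5, a square-root branch point, modulus 1/5.
The radius of convergence is the smallest modulus among the singular points: 1/5.
The branch term is analytic at -7/12 and contributes nothing to the residue; only the rational part matters.
At the order-3 pole -7/12 set g(k) = (k - (-7/12))^3*(rational part) = -5*k**2/7 - 13*k/5 - 5/2.
Order-3 pole: residue = g''(a)/2; g''(-7/12) = -10/7, so the residue is -5/7.
List the singular points by increasing real part (a conjugate pair: the negative imaginary part first).


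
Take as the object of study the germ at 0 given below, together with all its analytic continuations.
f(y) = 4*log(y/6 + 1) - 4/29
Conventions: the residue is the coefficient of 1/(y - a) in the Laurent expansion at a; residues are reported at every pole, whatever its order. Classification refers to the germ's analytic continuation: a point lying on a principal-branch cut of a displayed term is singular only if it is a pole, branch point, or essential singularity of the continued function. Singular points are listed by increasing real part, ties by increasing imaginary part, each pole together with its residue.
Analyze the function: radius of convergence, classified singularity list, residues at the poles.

Radius of convergence at 0: 6.
At -6: a logarithmic branch point.

Branch term (4)*log(1 - y/(-6)): its argument vanishes at y = -6, a logarithmic branch point, modulus 6.
The radius of convergence is the smallest modulus among the singular points: 6.


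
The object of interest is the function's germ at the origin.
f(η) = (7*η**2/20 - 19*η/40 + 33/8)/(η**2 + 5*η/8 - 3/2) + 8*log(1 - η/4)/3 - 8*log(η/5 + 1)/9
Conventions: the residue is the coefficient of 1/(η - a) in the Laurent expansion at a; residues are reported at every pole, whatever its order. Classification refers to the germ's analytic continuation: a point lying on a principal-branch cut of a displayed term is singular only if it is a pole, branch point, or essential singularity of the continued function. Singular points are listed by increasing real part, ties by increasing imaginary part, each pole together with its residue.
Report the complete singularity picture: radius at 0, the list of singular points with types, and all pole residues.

Radius of convergence at 0: -5/16 + (1/16)*sqrt(409).
At -5: a logarithmic branch point.
At -5/16 - (1/16)*sqrt(409): a pole of order 1; residue -111/320 - (12459/130880)*sqrt(409).
At -5/16 + (1/16)*sqrt(409): a pole of order 1; residue -111/320 + (12459/130880)*sqrt(409).
At 4: a logarithmic branch point.

Denominator factor (η**2 + 5*η/8 - 3/2): discriminant 409/64, real irrational roots -5/16 + (1/16)*sqrt(409) and -5/16 - (1/16)*sqrt(409); poles of order 1, moduli -5/16 + (1/16)*sqrt(409) and 5/16 + (1/16)*sqrt(409).
Branch term (-8/9)*log(1 - η/(-5)): its argument vanishes at η = -5, a logarithmic branch point, modulus 5.
Branch term (8/3)*log(1 - η/(4)): its argument vanishes at η = 4, a logarithmic branch point, modulus 4.
The radius of convergence is the smallest modulus among the singular points: -5/16 + (1/16)*sqrt(409).
The branch terms are analytic at -5/16 - (1/16)*sqrt(409) and contribute nothing to the residue; only the rational part matters.
The factor η**2 + 5*η/8 - 3/2 splits as (η - a)(η - a') with a = -5/16 - (1/16)*sqrt(409), a' = -5/16 + (1/16)*sqrt(409). At the order-1 pole a set g(η) = (η - a)*(rational part) = [7*η**2/20 - 19*η/40 + 33/8] / (η - a').
Simple pole: residue = g(a) at a = -5/16 - (1/16)*sqrt(409), which is -111/320 - (12459/130880)*sqrt(409).
The branch terms are analytic at -5/16 + (1/16)*sqrt(409) and contribute nothing to the residue; only the rational part matters.
The factor η**2 + 5*η/8 - 3/2 splits as (η - a)(η - a') with a = -5/16 + (1/16)*sqrt(409), a' = -5/16 - (1/16)*sqrt(409). At the order-1 pole a set g(η) = (η - a)*(rational part) = [7*η**2/20 - 19*η/40 + 33/8] / (η - a').
Simple pole: residue = g(a) at a = -5/16 + (1/16)*sqrt(409), which is -111/320 + (12459/130880)*sqrt(409).
List the singular points by increasing real part (a conjugate pair: the negative imaginary part first).


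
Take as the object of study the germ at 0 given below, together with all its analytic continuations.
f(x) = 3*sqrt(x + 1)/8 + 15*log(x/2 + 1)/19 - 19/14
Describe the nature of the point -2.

The point is a logarithmic branch point.

The term (15/19)*log(1 - x/(-2)) has argument 1 - -2/(-2) = 0 at -2: a logarithmic (infinitely-sheeted) branch point; the remaining terms are analytic or single-valued there.


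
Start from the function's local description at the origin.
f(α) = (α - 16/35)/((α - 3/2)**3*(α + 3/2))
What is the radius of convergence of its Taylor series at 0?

Denominator factor (α - 3/2)^3: pole of order 3 at 3/2, modulus 3/2.
Denominator factor (α + 3/2): pole of order 1 at -3/2, modulus 3/2.
The radius of convergence is the smallest modulus among the singular points: 3/2.

The radius of convergence is 3/2.


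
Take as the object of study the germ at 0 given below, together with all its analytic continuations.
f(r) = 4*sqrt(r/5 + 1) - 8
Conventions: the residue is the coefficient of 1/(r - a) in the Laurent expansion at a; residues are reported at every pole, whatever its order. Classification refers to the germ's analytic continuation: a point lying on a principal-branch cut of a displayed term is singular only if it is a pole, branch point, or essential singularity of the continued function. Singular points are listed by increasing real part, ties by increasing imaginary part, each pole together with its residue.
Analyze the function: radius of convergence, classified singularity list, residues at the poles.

Radius of convergence at 0: 5.
At -5: an algebraic (square-root) branch point.

Branch term (4)*sqrt(1 - r/(-5)): its argument vanishes at r = -5, a square-root branch point, modulus 5.
The radius of convergence is the smallest modulus among the singular points: 5.
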